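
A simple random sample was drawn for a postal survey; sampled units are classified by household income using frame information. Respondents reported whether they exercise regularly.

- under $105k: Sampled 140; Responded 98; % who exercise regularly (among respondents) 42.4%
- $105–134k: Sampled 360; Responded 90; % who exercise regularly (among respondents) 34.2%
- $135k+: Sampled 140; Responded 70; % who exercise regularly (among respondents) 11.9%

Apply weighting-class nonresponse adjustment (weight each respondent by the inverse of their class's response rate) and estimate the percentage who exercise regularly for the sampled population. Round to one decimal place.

Class response rates: under $105k 98/140 = 70%, $105–134k 90/360 = 25%, $135k+ 70/140 = 50%.
Inverse-response-rate weighting restores each class to its sampled count, so class totals weight by n_sampled:
  under $105k: 140 × 42.4 = 5936
  $105–134k: 360 × 34.2 = 12312
  $135k+: 140 × 11.9 = 1666
Adjusted estimate = 19,914 / 640 = 31.1156 → 31.1%.

31.1%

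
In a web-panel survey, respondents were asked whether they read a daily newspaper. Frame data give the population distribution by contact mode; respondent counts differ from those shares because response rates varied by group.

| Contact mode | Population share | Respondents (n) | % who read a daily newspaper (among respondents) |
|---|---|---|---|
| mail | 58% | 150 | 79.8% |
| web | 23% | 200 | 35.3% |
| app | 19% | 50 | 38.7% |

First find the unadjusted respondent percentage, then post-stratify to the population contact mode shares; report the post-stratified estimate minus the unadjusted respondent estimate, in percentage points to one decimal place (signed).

+9.3 percentage points

Without adjustment, the pooled respondent share is:
  (150/400)×79.8 + (200/400)×35.3 + (50/400)×38.7 = 52.4125%
Post-stratified estimate weights by population shares:
  0.58×79.8 + 0.23×35.3 + 0.19×38.7 = 61.756%
Difference = 61.756 − 52.4125 = 9.3435 pp.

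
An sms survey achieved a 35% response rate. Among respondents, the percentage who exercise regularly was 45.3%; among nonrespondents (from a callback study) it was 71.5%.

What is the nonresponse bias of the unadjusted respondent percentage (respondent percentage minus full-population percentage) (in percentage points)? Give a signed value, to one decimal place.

-17.0 percentage points

Nonresponse fraction = 1 − 0.35 = 0.65.
Bias = (nonresponse fraction) × (respondent percentage − nonrespondent percentage)
     = 0.65 × (45.3 − 71.5) = 0.65 × -26.2 = -17.03.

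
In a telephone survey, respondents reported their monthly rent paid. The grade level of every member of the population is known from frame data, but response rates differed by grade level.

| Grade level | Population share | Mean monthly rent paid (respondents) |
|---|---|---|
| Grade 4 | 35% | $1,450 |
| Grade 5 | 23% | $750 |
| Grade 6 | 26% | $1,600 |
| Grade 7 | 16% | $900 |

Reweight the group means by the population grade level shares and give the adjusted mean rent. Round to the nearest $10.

$1,240

Weight each group's respondent value by its population share:
  Grade 4: 0.35 × 1450 = 507.5
  Grade 5: 0.23 × 750 = 172.5
  Grade 6: 0.26 × 1600 = 416
  Grade 7: 0.16 × 900 = 144
Post-stratified estimate = 1240 → $1,240.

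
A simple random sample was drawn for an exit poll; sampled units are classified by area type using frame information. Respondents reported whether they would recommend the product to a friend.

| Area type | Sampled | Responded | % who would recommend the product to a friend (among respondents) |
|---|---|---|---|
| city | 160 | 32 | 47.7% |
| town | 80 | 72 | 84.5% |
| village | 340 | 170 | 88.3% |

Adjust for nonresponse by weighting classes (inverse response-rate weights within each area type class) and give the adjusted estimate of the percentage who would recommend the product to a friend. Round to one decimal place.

Class response rates: city 32/160 = 20%, town 72/80 = 90%, village 170/340 = 50%.
Each respondent's weight = sampled/responded in their class; summing within a class gives n_sampled, so:
  city: 160 × 47.7 = 7632
  town: 80 × 84.5 = 6760
  village: 340 × 88.3 = 30,022
Adjusted estimate = 44,414 / 580 = 76.5759 → 76.6%.

76.6%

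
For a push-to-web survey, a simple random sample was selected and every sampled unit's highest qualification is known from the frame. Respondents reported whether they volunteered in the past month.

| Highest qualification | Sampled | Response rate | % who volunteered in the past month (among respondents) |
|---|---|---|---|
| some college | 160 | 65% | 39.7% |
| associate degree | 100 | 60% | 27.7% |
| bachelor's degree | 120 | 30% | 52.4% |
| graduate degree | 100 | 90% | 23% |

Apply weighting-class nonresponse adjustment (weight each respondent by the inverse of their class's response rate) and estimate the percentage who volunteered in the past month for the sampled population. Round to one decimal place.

36.9%

With weight = n_sampled/n_responded per class, the weighted class total is n_sampled:
  some college: 160 × 39.7 = 6352
  associate degree: 100 × 27.7 = 2770
  bachelor's degree: 120 × 52.4 = 6288
  graduate degree: 100 × 23 = 2300
Adjusted estimate = 17,710 / 480 = 36.8958 → 36.9%.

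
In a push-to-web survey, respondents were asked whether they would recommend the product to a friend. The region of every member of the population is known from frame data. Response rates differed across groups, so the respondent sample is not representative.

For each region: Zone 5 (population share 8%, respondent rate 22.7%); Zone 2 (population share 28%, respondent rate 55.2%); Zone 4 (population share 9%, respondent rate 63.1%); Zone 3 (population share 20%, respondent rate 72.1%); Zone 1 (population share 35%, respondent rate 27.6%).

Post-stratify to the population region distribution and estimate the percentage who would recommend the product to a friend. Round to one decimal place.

47.0%

Reweight to the known region distribution:
  Zone 5: 0.08 × 22.7 = 1.816
  Zone 2: 0.28 × 55.2 = 15.456
  Zone 4: 0.09 × 63.1 = 5.679
  Zone 3: 0.2 × 72.1 = 14.42
  Zone 1: 0.35 × 27.6 = 9.66
Post-stratified estimate = 47.031 → 47.0%.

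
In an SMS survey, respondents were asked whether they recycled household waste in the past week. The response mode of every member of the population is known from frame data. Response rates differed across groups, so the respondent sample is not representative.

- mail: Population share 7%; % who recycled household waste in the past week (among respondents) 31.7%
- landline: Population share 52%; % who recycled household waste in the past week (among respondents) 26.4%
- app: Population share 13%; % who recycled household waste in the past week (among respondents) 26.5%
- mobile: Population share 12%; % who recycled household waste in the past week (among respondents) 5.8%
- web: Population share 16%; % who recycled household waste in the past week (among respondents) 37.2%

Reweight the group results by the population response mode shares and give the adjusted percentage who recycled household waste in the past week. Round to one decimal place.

26.0%

Each cell contributes population-share × respondent value:
  mail: 0.07 × 31.7 = 2.219
  landline: 0.52 × 26.4 = 13.728
  app: 0.13 × 26.5 = 3.445
  mobile: 0.12 × 5.8 = 0.696
  web: 0.16 × 37.2 = 5.952
Post-stratified estimate = 26.04 → 26.0%.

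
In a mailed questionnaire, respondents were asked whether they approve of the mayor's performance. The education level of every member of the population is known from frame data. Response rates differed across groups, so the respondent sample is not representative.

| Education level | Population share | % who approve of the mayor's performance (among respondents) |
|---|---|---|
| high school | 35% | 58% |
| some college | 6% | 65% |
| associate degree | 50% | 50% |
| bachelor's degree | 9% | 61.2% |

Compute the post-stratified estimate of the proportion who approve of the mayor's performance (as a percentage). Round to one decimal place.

Post-stratification weights by population share, not respondent share:
  high school: 0.35 × 58 = 20.3
  some college: 0.06 × 65 = 3.9
  associate degree: 0.5 × 50 = 25
  bachelor's degree: 0.09 × 61.2 = 5.508
Post-stratified estimate = 54.708 → 54.7%.

54.7%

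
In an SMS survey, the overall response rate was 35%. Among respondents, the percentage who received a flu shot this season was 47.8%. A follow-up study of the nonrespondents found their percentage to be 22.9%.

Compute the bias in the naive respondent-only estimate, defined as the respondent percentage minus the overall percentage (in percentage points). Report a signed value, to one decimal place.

Nonresponse fraction = 1 − 0.35 = 0.65.
Bias = (nonresponse fraction) × (respondent percentage − nonrespondent percentage)
     = 0.65 × (47.8 − 22.9) = 0.65 × 24.9 = 16.185.

+16.2 percentage points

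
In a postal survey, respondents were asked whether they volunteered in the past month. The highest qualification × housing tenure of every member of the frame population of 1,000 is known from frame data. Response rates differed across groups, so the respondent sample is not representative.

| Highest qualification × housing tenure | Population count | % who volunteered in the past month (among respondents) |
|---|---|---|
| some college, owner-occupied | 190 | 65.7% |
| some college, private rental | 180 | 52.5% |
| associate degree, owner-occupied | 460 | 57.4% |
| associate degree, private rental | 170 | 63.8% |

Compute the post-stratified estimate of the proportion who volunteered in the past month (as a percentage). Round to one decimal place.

Each cell contributes population-share × respondent value:
  some college, owner-occupied: (190/1,000) × 65.7 = 12.483
  some college, private rental: (180/1,000) × 52.5 = 9.45
  associate degree, owner-occupied: (460/1,000) × 57.4 = 26.404
  associate degree, private rental: (170/1,000) × 63.8 = 10.846
Post-stratified estimate = 59.183 → 59.2%.

59.2%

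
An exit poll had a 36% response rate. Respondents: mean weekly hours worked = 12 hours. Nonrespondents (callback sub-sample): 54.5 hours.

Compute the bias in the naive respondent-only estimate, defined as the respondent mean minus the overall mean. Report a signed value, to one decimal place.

-27.2

Nonresponse fraction = 1 − 0.36 = 0.64.
Bias = (nonresponse fraction) × (respondent mean − nonrespondent mean)
     = 0.64 × (12 − 54.5) = 0.64 × -42.5 = -27.2.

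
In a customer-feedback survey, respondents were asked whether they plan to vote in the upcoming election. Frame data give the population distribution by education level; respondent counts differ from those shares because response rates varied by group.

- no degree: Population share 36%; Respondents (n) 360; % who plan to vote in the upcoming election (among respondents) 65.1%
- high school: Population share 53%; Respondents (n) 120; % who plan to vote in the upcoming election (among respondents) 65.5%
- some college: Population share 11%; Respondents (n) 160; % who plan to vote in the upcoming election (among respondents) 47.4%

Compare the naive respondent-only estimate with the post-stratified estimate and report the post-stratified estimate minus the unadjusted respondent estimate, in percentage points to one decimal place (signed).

+2.6 percentage points

Without adjustment, the pooled respondent share is:
  (360/640)×65.1 + (120/640)×65.5 + (160/640)×47.4 = 60.75%
Reweighting by population education level shares:
  0.36×65.1 + 0.53×65.5 + 0.11×47.4 = 63.365%
Difference = 63.365 − 60.75 = 2.615 pp.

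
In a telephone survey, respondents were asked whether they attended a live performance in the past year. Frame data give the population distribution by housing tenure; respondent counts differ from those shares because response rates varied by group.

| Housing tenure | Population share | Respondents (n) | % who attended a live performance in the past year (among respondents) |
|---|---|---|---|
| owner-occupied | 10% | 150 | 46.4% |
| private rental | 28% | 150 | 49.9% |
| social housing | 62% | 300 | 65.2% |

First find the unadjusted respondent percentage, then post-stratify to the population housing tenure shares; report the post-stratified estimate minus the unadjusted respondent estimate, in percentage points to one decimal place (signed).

Naive respondent-only estimate (weights = respondent counts):
  (150/600)×46.4 + (150/600)×49.9 + (300/600)×65.2 = 56.675%
Post-stratifying to population shares instead:
  0.1×46.4 + 0.28×49.9 + 0.62×65.2 = 59.036%
Difference = 59.036 − 56.675 = 2.361 pp.

+2.4 percentage points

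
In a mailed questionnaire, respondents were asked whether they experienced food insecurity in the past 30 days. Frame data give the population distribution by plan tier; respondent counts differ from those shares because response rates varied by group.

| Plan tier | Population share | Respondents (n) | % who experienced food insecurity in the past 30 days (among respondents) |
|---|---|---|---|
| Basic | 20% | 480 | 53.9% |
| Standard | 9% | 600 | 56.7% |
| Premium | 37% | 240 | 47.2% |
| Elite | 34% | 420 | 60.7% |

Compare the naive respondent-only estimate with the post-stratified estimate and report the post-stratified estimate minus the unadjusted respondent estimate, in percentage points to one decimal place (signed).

Unadjusted (pooled respondent) estimate weights by respondent counts:
  (480/1740)×53.9 + (600/1740)×56.7 + (240/1740)×47.2 + (420/1740)×60.7 = 55.5828%
Post-stratified estimate weights by population shares:
  0.2×53.9 + 0.09×56.7 + 0.37×47.2 + 0.34×60.7 = 53.985%
Difference = 53.985 − 55.5828 = -1.5978 pp.

-1.6 percentage points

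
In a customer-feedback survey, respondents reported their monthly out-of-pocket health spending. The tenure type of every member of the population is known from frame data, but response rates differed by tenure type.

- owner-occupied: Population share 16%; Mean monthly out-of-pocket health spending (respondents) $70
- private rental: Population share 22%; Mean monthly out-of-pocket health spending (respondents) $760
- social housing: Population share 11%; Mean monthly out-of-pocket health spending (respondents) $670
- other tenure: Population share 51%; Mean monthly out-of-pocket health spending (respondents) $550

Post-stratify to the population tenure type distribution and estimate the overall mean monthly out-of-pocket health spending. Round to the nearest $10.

$530

Weight each group's respondent value by its population share:
  owner-occupied: 0.16 × 70 = 11.2
  private rental: 0.22 × 760 = 167.2
  social housing: 0.11 × 670 = 73.7
  other tenure: 0.51 × 550 = 280.5
Post-stratified estimate = 532.6 → $530.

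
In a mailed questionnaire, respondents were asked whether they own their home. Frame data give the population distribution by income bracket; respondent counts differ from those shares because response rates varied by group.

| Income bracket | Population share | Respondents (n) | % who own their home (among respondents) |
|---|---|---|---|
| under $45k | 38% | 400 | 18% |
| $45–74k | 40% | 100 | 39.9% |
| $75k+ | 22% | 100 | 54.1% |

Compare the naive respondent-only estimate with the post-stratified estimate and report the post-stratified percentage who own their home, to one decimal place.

34.7%

Unadjusted (pooled respondent) estimate weights by respondent counts:
  (400/600)×18 + (100/600)×39.9 + (100/600)×54.1 = 27.6667%
Post-stratifying to population shares instead:
  0.38×18 + 0.4×39.9 + 0.22×54.1 = 34.702%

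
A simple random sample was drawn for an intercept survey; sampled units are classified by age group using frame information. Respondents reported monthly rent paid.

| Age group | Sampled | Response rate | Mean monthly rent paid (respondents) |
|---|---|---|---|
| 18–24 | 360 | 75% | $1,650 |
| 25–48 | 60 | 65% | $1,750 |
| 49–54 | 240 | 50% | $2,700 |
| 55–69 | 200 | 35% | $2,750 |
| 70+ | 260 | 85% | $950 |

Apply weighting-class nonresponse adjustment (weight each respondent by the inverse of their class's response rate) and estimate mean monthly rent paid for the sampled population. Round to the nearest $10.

With weight = n_sampled/n_responded per class, the weighted class total is n_sampled:
  18–24: 360 × 1650 = 594,000
  25–48: 60 × 1750 = 105,000
  49–54: 240 × 2700 = 648,000
  55–69: 200 × 2750 = 550,000
  70+: 260 × 950 = 247,000
Adjusted estimate = 2,144,000 / 1,120 = 1914.29 → $1,910.

$1,910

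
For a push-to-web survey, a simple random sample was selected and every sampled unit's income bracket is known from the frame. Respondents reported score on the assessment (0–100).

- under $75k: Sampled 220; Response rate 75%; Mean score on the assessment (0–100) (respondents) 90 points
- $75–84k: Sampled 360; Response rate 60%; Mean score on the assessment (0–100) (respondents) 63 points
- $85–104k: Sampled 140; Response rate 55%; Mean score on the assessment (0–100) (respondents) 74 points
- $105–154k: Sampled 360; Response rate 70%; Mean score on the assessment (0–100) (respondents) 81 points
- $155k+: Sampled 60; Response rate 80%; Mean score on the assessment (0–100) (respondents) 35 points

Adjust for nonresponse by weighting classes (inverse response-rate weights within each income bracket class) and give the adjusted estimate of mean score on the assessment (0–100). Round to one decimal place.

73.8

With weight = n_sampled/n_responded per class, the weighted class total is n_sampled:
  under $75k: 220 × 90 = 19,800
  $75–84k: 360 × 63 = 22,680
  $85–104k: 140 × 74 = 10,360
  $105–154k: 360 × 81 = 29,160
  $155k+: 60 × 35 = 2100
Adjusted estimate = 84,100 / 1,140 = 73.7719 → 73.8.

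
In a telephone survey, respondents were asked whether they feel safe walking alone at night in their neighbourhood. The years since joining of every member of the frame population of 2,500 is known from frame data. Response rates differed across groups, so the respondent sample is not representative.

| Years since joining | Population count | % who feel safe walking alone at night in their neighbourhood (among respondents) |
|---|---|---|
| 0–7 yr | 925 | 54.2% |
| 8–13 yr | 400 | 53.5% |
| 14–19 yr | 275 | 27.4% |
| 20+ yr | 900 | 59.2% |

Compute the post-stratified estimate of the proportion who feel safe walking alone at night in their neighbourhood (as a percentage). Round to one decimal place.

52.9%

Post-stratification weights by population share, not respondent share:
  0–7 yr: (925/2,500) × 54.2 = 20.054
  8–13 yr: (400/2,500) × 53.5 = 8.56
  14–19 yr: (275/2,500) × 27.4 = 3.014
  20+ yr: (900/2,500) × 59.2 = 21.312
Post-stratified estimate = 52.94 → 52.9%.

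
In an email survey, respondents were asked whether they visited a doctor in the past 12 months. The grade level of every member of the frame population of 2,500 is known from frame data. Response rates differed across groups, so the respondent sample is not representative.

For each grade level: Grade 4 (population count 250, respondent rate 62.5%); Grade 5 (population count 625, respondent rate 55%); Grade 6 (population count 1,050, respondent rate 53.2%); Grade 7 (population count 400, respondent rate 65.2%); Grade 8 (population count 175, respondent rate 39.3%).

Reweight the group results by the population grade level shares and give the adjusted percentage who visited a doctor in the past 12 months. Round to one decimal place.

55.5%

Weight each group's respondent value by its population share:
  Grade 4: (250/2,500) × 62.5 = 6.25
  Grade 5: (625/2,500) × 55 = 13.75
  Grade 6: (1,050/2,500) × 53.2 = 22.344
  Grade 7: (400/2,500) × 65.2 = 10.432
  Grade 8: (175/2,500) × 39.3 = 2.751
Post-stratified estimate = 55.527 → 55.5%.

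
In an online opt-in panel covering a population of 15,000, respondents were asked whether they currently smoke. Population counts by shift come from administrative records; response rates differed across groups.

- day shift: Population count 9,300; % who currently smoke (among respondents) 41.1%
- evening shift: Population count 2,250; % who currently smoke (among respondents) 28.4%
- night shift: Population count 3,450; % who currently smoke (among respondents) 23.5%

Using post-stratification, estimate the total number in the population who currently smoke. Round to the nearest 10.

Apply each group's respondent rate to its population count:
  day shift: 9,300 × 41.1% = 3822.3
  evening shift: 2,250 × 28.4% = 639
  night shift: 3,450 × 23.5% = 810.75
Estimated total = 5272.05 → 5,270.

5,270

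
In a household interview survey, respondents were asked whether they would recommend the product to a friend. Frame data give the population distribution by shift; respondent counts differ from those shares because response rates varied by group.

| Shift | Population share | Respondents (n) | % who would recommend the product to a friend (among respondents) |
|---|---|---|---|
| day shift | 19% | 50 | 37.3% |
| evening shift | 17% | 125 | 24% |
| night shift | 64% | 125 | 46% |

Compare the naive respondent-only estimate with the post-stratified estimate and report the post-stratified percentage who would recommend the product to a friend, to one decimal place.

40.6%

Naive respondent-only estimate (weights = respondent counts):
  (50/300)×37.3 + (125/300)×24 + (125/300)×46 = 35.3833%
Reweighting by population shift shares:
  0.19×37.3 + 0.17×24 + 0.64×46 = 40.607%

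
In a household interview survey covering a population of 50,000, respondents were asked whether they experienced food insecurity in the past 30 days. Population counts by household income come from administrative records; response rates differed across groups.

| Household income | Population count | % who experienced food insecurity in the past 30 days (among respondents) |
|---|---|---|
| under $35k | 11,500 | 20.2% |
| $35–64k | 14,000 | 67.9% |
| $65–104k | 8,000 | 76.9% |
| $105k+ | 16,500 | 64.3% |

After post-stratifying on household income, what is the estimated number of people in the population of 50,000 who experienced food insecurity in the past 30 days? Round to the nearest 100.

28,600

Apply each group's respondent rate to its population count:
  under $35k: 11,500 × 20.2% = 2323
  $35–64k: 14,000 × 67.9% = 9506
  $65–104k: 8,000 × 76.9% = 6152
  $105k+: 16,500 × 64.3% = 10609.5
Estimated total = 28590.5 → 28,600.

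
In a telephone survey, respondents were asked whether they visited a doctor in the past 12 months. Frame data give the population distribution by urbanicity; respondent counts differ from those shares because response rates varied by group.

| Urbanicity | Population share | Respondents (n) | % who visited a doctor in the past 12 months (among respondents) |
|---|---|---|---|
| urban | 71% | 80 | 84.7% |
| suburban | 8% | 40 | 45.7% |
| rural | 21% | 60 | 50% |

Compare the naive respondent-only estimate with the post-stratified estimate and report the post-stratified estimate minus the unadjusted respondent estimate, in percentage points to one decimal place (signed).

Without adjustment, the pooled respondent share is:
  (80/180)×84.7 + (40/180)×45.7 + (60/180)×50 = 64.4667%
Post-stratifying to population shares instead:
  0.71×84.7 + 0.08×45.7 + 0.21×50 = 74.293%
Difference = 74.293 − 64.4667 = 9.8263 pp.

+9.8 percentage points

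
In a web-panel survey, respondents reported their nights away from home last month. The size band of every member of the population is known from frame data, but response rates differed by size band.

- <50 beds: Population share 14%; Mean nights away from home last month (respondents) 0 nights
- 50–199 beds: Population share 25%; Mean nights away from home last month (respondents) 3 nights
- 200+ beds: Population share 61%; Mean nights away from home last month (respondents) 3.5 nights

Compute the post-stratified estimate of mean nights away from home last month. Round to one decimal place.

2.9

Post-stratification weights by population share, not respondent share:
  <50 beds: 0.14 × 0 = 0
  50–199 beds: 0.25 × 3 = 0.75
  200+ beds: 0.61 × 3.5 = 2.135
Post-stratified estimate = 2.885 → 2.9.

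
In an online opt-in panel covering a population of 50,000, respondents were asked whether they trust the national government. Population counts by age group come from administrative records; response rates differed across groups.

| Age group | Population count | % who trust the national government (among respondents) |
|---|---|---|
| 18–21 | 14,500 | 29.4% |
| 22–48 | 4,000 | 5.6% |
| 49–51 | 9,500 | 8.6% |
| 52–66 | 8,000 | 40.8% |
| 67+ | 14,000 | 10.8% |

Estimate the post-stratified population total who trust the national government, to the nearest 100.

Each cell contributes its population count × the respondent rate:
  18–21: 14,500 × 29.4% = 4263
  22–48: 4,000 × 5.6% = 224
  49–51: 9,500 × 8.6% = 817
  52–66: 8,000 × 40.8% = 3264
  67+: 14,000 × 10.8% = 1512
Estimated total = 10,080 → 10,100.

10,100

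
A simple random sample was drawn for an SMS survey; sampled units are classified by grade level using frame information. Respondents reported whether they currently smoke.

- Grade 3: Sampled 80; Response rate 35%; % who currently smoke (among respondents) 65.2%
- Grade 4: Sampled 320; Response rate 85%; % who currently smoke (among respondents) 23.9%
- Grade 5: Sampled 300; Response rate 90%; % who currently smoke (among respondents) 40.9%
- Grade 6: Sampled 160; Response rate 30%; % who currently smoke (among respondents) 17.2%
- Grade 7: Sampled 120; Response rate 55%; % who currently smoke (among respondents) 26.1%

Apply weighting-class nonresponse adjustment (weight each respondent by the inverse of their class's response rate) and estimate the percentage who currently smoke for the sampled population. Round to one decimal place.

31.7%

With weight = n_sampled/n_responded per class, the weighted class total is n_sampled:
  Grade 3: 80 × 65.2 = 5216
  Grade 4: 320 × 23.9 = 7648
  Grade 5: 300 × 40.9 = 12,270
  Grade 6: 160 × 17.2 = 2752
  Grade 7: 120 × 26.1 = 3132
Adjusted estimate = 31,018 / 980 = 31.651 → 31.7%.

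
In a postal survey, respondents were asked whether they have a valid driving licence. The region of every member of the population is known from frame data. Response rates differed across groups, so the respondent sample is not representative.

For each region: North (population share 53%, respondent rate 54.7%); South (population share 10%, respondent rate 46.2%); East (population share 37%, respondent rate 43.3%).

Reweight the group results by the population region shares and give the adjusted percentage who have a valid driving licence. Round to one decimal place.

49.6%

Weight each group's respondent value by its population share:
  North: 0.53 × 54.7 = 28.991
  South: 0.1 × 46.2 = 4.62
  East: 0.37 × 43.3 = 16.021
Post-stratified estimate = 49.632 → 49.6%.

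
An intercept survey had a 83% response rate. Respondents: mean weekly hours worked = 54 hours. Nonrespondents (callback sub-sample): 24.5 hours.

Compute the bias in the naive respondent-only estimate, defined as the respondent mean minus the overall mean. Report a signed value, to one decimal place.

+5.0

Nonresponse fraction = 1 − 0.83 = 0.17.
Bias = (nonresponse fraction) × (respondent mean − nonrespondent mean)
     = 0.17 × (54 − 24.5) = 0.17 × 29.5 = 5.015.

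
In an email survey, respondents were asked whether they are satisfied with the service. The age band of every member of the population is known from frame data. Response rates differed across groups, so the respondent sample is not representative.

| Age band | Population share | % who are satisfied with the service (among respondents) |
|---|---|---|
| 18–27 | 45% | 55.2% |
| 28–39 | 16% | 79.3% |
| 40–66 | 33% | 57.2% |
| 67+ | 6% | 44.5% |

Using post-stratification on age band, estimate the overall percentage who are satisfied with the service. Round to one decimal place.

59.1%

Each cell contributes population-share × respondent value:
  18–27: 0.45 × 55.2 = 24.84
  28–39: 0.16 × 79.3 = 12.688
  40–66: 0.33 × 57.2 = 18.876
  67+: 0.06 × 44.5 = 2.67
Post-stratified estimate = 59.074 → 59.1%.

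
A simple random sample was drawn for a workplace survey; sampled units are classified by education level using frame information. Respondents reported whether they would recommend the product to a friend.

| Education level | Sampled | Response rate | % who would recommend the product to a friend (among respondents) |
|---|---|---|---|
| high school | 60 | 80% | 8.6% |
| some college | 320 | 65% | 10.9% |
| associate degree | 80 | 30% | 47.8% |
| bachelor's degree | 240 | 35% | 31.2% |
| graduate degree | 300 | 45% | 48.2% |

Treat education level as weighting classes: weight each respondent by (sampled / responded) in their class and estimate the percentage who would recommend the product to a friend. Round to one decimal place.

Inverse-response-rate weighting restores each class to its sampled count, so class totals weight by n_sampled:
  high school: 60 × 8.6 = 516
  some college: 320 × 10.9 = 3488
  associate degree: 80 × 47.8 = 3824
  bachelor's degree: 240 × 31.2 = 7488
  graduate degree: 300 × 48.2 = 14,460
Adjusted estimate = 29,776 / 1,000 = 29.776 → 29.8%.

29.8%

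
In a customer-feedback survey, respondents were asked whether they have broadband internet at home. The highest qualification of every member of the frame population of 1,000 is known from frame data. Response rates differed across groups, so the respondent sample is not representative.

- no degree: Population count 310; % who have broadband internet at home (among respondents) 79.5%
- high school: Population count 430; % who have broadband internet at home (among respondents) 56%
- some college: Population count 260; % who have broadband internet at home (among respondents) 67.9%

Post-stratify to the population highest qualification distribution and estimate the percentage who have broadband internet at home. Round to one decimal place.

Weight each group's respondent value by its population share:
  no degree: (310/1,000) × 79.5 = 24.645
  high school: (430/1,000) × 56 = 24.08
  some college: (260/1,000) × 67.9 = 17.654
Post-stratified estimate = 66.379 → 66.4%.

66.4%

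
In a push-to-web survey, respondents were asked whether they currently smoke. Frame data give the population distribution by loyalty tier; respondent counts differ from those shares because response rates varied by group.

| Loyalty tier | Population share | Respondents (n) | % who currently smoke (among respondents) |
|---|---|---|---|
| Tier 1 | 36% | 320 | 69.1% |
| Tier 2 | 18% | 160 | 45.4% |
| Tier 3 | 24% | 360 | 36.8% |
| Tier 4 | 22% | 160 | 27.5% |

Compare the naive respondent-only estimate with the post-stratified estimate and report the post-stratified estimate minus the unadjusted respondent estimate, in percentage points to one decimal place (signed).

Naive respondent-only estimate (weights = respondent counts):
  (320/1000)×69.1 + (160/1000)×45.4 + (360/1000)×36.8 + (160/1000)×27.5 = 47.024%
Reweighting by population loyalty tier shares:
  0.36×69.1 + 0.18×45.4 + 0.24×36.8 + 0.22×27.5 = 47.93%
Difference = 47.93 − 47.024 = 0.906 pp.

+0.9 percentage points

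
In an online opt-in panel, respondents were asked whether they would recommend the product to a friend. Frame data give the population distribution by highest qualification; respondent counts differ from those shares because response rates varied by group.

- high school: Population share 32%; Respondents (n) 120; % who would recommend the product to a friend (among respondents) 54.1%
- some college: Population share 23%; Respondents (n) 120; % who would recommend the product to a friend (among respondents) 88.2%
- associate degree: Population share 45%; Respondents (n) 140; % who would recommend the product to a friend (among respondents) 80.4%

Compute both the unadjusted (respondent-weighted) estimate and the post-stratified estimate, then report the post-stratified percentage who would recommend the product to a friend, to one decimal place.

73.8%

Naive respondent-only estimate (weights = respondent counts):
  (120/380)×54.1 + (120/380)×88.2 + (140/380)×80.4 = 74.5579%
Post-stratified estimate weights by population shares:
  0.32×54.1 + 0.23×88.2 + 0.45×80.4 = 73.778%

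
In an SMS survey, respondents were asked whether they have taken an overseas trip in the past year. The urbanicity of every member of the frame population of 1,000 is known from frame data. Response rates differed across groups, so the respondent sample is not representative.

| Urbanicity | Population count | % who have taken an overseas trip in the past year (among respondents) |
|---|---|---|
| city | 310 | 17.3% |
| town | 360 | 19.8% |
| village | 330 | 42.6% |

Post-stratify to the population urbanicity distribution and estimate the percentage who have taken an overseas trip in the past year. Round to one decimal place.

26.5%

Weight each group's respondent value by its population share:
  city: (310/1,000) × 17.3 = 5.363
  town: (360/1,000) × 19.8 = 7.128
  village: (330/1,000) × 42.6 = 14.058
Post-stratified estimate = 26.549 → 26.5%.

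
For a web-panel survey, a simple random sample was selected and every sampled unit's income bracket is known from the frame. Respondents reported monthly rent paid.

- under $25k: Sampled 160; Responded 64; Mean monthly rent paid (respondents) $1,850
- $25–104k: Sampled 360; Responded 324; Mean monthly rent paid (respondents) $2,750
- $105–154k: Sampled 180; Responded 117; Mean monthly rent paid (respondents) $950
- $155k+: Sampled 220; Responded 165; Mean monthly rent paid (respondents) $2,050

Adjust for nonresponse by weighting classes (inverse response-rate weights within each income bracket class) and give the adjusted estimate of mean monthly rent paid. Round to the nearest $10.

$2,070

Response rates by class: under $25k 64/160 = 40%, $25–104k 324/360 = 90%, $105–154k 117/180 = 65%, $155k+ 165/220 = 75%.
With weight = n_sampled/n_responded per class, the weighted class total is n_sampled:
  under $25k: 160 × 1850 = 296,000
  $25–104k: 360 × 2750 = 990,000
  $105–154k: 180 × 950 = 171,000
  $155k+: 220 × 2050 = 451,000
Adjusted estimate = 1,908,000 / 920 = 2073.91 → $2,070.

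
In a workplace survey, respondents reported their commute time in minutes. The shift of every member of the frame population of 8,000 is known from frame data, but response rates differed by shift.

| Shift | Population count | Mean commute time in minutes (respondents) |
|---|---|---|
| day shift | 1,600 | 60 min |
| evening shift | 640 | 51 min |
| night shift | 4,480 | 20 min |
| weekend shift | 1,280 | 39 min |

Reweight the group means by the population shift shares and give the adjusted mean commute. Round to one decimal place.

Weight each group's respondent value by its population share:
  day shift: (1,600/8,000) × 60 = 12
  evening shift: (640/8,000) × 51 = 4.08
  night shift: (4,480/8,000) × 20 = 11.2
  weekend shift: (1,280/8,000) × 39 = 6.24
Post-stratified estimate = 33.52 → 33.5.

33.5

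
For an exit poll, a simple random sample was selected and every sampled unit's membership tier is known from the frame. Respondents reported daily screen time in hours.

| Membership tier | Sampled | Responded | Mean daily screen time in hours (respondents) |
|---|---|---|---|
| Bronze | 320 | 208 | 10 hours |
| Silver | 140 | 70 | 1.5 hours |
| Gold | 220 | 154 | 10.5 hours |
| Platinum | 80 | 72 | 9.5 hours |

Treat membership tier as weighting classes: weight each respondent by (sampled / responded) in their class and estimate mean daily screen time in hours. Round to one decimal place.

8.5

Response rates by class: Bronze 208/320 = 65%, Silver 70/140 = 50%, Gold 154/220 = 70%, Platinum 72/80 = 90%.
Each respondent's weight = sampled/responded in their class; summing within a class gives n_sampled, so:
  Bronze: 320 × 10 = 3200
  Silver: 140 × 1.5 = 210
  Gold: 220 × 10.5 = 2310
  Platinum: 80 × 9.5 = 760
Adjusted estimate = 6480 / 760 = 8.52632 → 8.5.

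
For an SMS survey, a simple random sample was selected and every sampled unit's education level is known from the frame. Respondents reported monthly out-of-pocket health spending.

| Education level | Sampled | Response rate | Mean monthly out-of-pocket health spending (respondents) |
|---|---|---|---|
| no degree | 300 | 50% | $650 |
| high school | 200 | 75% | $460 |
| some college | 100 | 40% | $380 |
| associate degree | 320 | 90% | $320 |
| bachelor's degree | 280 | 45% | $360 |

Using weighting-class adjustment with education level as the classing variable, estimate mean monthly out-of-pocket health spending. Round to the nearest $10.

Weighting each respondent by the inverse class response rate inflates each class back to its sampled size, so the class weight is n_sampled:
  no degree: 300 × 650 = 195,000
  high school: 200 × 460 = 92,000
  some college: 100 × 380 = 38,000
  associate degree: 320 × 320 = 102,400
  bachelor's degree: 280 × 360 = 100,800
Adjusted estimate = 528,200 / 1,200 = 440.167 → $440.

$440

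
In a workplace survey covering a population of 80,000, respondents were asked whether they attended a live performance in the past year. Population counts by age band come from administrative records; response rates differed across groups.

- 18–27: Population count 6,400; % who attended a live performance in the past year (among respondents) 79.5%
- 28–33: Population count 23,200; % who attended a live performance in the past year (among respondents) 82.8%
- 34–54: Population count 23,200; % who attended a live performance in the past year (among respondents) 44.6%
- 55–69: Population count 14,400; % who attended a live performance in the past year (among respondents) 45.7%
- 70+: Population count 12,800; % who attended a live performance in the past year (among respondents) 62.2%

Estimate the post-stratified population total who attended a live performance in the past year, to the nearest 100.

49,200

Each cell contributes its population count × the respondent rate:
  18–27: 6,400 × 79.5% = 5088
  28–33: 23,200 × 82.8% = 19209.6
  34–54: 23,200 × 44.6% = 10347.2
  55–69: 14,400 × 45.7% = 6580.8
  70+: 12,800 × 62.2% = 7961.6
Estimated total = 49187.2 → 49,200.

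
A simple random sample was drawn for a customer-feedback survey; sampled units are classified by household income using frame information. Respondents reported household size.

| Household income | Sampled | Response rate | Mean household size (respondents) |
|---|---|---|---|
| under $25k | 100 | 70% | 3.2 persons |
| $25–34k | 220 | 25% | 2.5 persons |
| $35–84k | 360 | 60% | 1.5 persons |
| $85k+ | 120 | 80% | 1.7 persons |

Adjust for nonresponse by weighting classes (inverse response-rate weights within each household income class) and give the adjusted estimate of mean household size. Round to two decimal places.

With weight = n_sampled/n_responded per class, the weighted class total is n_sampled:
  under $25k: 100 × 3.2 = 320
  $25–34k: 220 × 2.5 = 550
  $35–84k: 360 × 1.5 = 540
  $85k+: 120 × 1.7 = 204
Adjusted estimate = 1614 / 800 = 2.0175 → 2.02.

2.02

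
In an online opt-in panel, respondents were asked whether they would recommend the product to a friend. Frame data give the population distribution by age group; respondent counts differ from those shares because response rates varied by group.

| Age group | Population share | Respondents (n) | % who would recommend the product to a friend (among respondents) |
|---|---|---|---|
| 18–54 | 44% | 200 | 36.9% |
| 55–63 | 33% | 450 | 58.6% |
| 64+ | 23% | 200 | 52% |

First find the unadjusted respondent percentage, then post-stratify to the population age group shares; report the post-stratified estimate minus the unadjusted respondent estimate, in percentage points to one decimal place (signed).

Unadjusted (pooled respondent) estimate weights by respondent counts:
  (200/850)×36.9 + (450/850)×58.6 + (200/850)×52 = 51.9412%
Post-stratified estimate weights by population shares:
  0.44×36.9 + 0.33×58.6 + 0.23×52 = 47.534%
Difference = 47.534 − 51.9412 = -4.4072 pp.

-4.4 percentage points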